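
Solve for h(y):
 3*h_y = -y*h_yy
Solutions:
 h(y) = C1 + C2/y^2


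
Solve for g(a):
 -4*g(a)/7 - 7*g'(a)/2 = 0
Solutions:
 g(a) = C1*exp(-8*a/49)


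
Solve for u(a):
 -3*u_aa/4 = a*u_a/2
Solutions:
 u(a) = C1 + C2*erf(sqrt(3)*a/3)


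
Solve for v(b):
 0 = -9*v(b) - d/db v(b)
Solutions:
 v(b) = C1*exp(-9*b)


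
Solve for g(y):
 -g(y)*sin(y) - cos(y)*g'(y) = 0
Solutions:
 g(y) = C1*cos(y)


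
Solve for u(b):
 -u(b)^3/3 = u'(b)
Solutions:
 u(b) = -sqrt(6)*sqrt(-1/(C1 - b))/2
 u(b) = sqrt(6)*sqrt(-1/(C1 - b))/2


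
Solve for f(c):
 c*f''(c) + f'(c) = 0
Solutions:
 f(c) = C1 + C2*log(c)


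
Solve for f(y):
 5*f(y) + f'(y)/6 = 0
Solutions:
 f(y) = C1*exp(-30*y)


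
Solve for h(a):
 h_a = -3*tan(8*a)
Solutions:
 h(a) = C1 + 3*log(cos(8*a))/8


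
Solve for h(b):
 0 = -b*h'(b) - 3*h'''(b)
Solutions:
 h(b) = C1 + Integral(C2*airyai(-3^(2/3)*b/3) + C3*airybi(-3^(2/3)*b/3), b)


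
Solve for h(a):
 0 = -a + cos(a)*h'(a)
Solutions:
 h(a) = C1 + Integral(a/cos(a), a)


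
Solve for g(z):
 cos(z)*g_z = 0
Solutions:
 g(z) = C1


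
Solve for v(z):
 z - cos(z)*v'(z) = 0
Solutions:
 v(z) = C1 + Integral(z/cos(z), z)


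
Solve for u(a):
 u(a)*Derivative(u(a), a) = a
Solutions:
 u(a) = -sqrt(C1 + a^2)
 u(a) = sqrt(C1 + a^2)


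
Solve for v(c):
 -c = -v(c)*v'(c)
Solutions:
 v(c) = -sqrt(C1 + c^2)
 v(c) = sqrt(C1 + c^2)


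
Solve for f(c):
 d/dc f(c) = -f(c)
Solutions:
 f(c) = C1*exp(-c)


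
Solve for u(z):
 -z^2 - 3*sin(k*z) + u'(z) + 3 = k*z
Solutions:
 u(z) = C1 + k*z^2/2 + z^3/3 - 3*z - 3*cos(k*z)/k


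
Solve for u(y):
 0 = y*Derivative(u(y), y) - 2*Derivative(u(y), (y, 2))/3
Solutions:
 u(y) = C1 + C2*erfi(sqrt(3)*y/2)


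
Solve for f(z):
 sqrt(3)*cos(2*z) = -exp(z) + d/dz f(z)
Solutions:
 f(z) = C1 + exp(z) + sqrt(3)*sin(2*z)/2


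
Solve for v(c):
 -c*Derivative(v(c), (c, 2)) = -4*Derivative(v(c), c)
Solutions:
 v(c) = C1 + C2*c^5


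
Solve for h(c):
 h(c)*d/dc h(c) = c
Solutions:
 h(c) = -sqrt(C1 + c^2)
 h(c) = sqrt(C1 + c^2)


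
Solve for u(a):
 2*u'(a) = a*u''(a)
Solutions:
 u(a) = C1 + C2*a^3


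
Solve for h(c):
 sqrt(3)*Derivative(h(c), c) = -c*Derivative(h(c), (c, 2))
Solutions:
 h(c) = C1 + C2*c^(1 - sqrt(3))


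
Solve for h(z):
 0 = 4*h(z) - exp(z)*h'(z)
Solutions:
 h(z) = C1*exp(-4*exp(-z))


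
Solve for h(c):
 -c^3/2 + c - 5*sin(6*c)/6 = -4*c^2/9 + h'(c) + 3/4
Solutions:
 h(c) = C1 - c^4/8 + 4*c^3/27 + c^2/2 - 3*c/4 + 5*cos(6*c)/36


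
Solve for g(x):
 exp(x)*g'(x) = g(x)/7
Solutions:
 g(x) = C1*exp(-exp(-x)/7)


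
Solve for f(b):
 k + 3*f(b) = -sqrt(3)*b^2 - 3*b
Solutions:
 f(b) = -sqrt(3)*b^2/3 - b - k/3


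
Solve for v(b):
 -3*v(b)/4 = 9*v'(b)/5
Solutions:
 v(b) = C1*exp(-5*b/12)


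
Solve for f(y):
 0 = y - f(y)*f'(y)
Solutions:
 f(y) = -sqrt(C1 + y^2)
 f(y) = sqrt(C1 + y^2)


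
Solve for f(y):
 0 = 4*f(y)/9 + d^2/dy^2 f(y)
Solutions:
 f(y) = C1*sin(2*y/3) + C2*cos(2*y/3)


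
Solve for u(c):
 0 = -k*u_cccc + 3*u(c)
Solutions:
 u(c) = C1*exp(-3^(1/4)*c*(1/k)^(1/4)) + C2*exp(3^(1/4)*c*(1/k)^(1/4)) + C3*exp(-3^(1/4)*I*c*(1/k)^(1/4)) + C4*exp(3^(1/4)*I*c*(1/k)^(1/4))


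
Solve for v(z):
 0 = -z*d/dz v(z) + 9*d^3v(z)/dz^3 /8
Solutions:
 v(z) = C1 + Integral(C2*airyai(2*3^(1/3)*z/3) + C3*airybi(2*3^(1/3)*z/3), z)


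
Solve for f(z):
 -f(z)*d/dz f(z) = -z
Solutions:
 f(z) = -sqrt(C1 + z^2)
 f(z) = sqrt(C1 + z^2)


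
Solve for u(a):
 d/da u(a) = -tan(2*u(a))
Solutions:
 u(a) = -asin(C1*exp(-2*a))/2 + pi/2
 u(a) = asin(C1*exp(-2*a))/2


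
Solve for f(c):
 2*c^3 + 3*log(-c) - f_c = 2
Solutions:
 f(c) = C1 + c^4/2 + 3*c*log(-c) - 5*c


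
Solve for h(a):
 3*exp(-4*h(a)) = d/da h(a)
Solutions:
 h(a) = log(-I*(C1 + 12*a)^(1/4))
 h(a) = log(I*(C1 + 12*a)^(1/4))
 h(a) = log(-(C1 + 12*a)^(1/4))
 h(a) = log(C1 + 12*a)/4


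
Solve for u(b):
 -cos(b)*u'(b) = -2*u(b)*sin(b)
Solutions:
 u(b) = C1/cos(b)^2


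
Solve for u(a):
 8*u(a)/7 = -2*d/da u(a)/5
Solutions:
 u(a) = C1*exp(-20*a/7)


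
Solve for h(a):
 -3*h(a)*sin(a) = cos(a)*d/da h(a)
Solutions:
 h(a) = C1*cos(a)^3


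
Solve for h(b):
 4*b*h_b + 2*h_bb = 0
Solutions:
 h(b) = C1 + C2*erf(b)


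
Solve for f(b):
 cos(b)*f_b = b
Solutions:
 f(b) = C1 + Integral(b/cos(b), b)


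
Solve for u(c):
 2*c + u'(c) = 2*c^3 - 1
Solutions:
 u(c) = C1 + c^4/2 - c^2 - c


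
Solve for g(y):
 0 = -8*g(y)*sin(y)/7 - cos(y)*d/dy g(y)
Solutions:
 g(y) = C1*cos(y)^(8/7)


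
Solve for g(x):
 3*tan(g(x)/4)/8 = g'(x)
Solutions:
 g(x) = -4*asin(C1*exp(3*x/32)) + 4*pi
 g(x) = 4*asin(C1*exp(3*x/32))


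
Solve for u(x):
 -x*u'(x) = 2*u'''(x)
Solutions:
 u(x) = C1 + Integral(C2*airyai(-2^(2/3)*x/2) + C3*airybi(-2^(2/3)*x/2), x)


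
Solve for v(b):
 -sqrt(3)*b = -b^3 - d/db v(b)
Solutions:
 v(b) = C1 - b^4/4 + sqrt(3)*b^2/2


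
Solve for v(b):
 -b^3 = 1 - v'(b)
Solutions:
 v(b) = C1 + b^4/4 + b


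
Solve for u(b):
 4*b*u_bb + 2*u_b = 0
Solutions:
 u(b) = C1 + C2*sqrt(b)


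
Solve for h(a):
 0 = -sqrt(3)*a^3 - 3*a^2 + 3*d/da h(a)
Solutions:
 h(a) = C1 + sqrt(3)*a^4/12 + a^3/3


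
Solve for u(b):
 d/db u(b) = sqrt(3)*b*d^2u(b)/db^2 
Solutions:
 u(b) = C1 + C2*b^(sqrt(3)/3 + 1)


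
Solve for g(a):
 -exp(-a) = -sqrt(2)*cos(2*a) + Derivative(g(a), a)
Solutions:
 g(a) = C1 + sqrt(2)*sin(2*a)/2 + exp(-a)


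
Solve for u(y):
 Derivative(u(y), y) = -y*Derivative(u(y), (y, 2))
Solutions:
 u(y) = C1 + C2*log(y)


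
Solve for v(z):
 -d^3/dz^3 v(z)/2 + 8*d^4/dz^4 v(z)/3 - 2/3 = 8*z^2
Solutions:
 v(z) = C1 + C2*z + C3*z^2 + C4*exp(3*z/16) - 4*z^5/15 - 64*z^4/9 - 4102*z^3/27


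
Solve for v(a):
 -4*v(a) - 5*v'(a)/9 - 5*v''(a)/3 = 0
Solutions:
 v(a) = (C1*sin(sqrt(2135)*a/30) + C2*cos(sqrt(2135)*a/30))*exp(-a/6)


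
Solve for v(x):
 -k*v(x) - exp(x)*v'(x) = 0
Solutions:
 v(x) = C1*exp(k*exp(-x))


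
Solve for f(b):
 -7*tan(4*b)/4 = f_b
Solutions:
 f(b) = C1 + 7*log(cos(4*b))/16


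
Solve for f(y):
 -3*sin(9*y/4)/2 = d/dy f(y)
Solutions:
 f(y) = C1 + 2*cos(9*y/4)/3


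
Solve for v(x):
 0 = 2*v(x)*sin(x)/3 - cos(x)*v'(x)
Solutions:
 v(x) = C1/cos(x)^(2/3)


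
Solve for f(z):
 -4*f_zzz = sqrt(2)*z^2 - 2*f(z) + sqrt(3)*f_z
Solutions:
 f(z) = C1*exp(-z*(-3^(5/6)/(6 + sqrt(sqrt(3) + 36))^(1/3) + 3^(2/3)*(6 + sqrt(sqrt(3) + 36))^(1/3))/12)*sin(z*(3^(1/3)/(6 + sqrt(sqrt(3) + 36))^(1/3) + 3^(1/6)*(6 + sqrt(sqrt(3) + 36))^(1/3))/4) + C2*exp(-z*(-3^(5/6)/(6 + sqrt(sqrt(3) + 36))^(1/3) + 3^(2/3)*(6 + sqrt(sqrt(3) + 36))^(1/3))/12)*cos(z*(3^(1/3)/(6 + sqrt(sqrt(3) + 36))^(1/3) + 3^(1/6)*(6 + sqrt(sqrt(3) + 36))^(1/3))/4) + C3*exp(z*(-3^(5/6)/(6 + sqrt(sqrt(3) + 36))^(1/3) + 3^(2/3)*(6 + sqrt(sqrt(3) + 36))^(1/3))/6) + sqrt(2)*z^2/2 + sqrt(6)*z/2 + 3*sqrt(2)/4


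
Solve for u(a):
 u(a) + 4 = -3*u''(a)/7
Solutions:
 u(a) = C1*sin(sqrt(21)*a/3) + C2*cos(sqrt(21)*a/3) - 4


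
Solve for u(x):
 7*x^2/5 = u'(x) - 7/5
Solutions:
 u(x) = C1 + 7*x^3/15 + 7*x/5


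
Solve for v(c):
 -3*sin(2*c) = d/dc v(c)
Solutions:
 v(c) = C1 + 3*cos(2*c)/2


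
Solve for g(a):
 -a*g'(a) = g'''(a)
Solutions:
 g(a) = C1 + Integral(C2*airyai(-a) + C3*airybi(-a), a)


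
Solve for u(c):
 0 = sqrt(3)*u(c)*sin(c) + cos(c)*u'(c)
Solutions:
 u(c) = C1*cos(c)^(sqrt(3))


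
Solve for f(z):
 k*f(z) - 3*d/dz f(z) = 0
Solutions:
 f(z) = C1*exp(k*z/3)


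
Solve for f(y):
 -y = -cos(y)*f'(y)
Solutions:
 f(y) = C1 + Integral(y/cos(y), y)


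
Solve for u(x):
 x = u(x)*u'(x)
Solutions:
 u(x) = -sqrt(C1 + x^2)
 u(x) = sqrt(C1 + x^2)


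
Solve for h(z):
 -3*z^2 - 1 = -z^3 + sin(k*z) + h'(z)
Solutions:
 h(z) = C1 + z^4/4 - z^3 - z + cos(k*z)/k


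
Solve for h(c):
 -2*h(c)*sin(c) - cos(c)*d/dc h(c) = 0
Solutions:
 h(c) = C1*cos(c)^2


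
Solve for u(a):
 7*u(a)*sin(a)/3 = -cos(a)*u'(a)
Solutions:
 u(a) = C1*cos(a)^(7/3)


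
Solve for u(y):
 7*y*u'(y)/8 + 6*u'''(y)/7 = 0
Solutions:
 u(y) = C1 + Integral(C2*airyai(-42^(2/3)*y/12) + C3*airybi(-42^(2/3)*y/12), y)


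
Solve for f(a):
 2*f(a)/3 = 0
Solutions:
 f(a) = 0


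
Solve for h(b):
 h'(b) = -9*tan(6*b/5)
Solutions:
 h(b) = C1 + 15*log(cos(6*b/5))/2


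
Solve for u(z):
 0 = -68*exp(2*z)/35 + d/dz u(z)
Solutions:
 u(z) = C1 + 34*exp(2*z)/35


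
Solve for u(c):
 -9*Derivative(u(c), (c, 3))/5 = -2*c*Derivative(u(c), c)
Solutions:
 u(c) = C1 + Integral(C2*airyai(30^(1/3)*c/3) + C3*airybi(30^(1/3)*c/3), c)


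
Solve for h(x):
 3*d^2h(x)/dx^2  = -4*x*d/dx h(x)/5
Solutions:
 h(x) = C1 + C2*erf(sqrt(30)*x/15)


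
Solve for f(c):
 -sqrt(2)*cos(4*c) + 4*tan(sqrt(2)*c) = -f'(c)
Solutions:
 f(c) = C1 + 2*sqrt(2)*log(cos(sqrt(2)*c)) + sqrt(2)*sin(4*c)/4


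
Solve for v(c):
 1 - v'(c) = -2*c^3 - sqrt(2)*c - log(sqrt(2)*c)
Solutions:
 v(c) = C1 + c^4/2 + sqrt(2)*c^2/2 + c*log(c) + c*log(2)/2


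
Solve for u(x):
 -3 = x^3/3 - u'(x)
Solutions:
 u(x) = C1 + x^4/12 + 3*x


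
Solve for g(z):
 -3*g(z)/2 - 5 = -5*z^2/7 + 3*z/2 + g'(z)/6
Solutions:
 g(z) = C1*exp(-9*z) + 10*z^2/21 - 209*z/189 - 5461/1701


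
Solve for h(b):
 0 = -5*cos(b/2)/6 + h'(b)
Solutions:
 h(b) = C1 + 5*sin(b/2)/3


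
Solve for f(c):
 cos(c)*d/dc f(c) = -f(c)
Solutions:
 f(c) = C1*sqrt(sin(c) - 1)/sqrt(sin(c) + 1)


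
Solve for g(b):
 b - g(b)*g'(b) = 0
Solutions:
 g(b) = -sqrt(C1 + b^2)
 g(b) = sqrt(C1 + b^2)


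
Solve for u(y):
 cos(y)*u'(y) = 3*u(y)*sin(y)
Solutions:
 u(y) = C1/cos(y)^3


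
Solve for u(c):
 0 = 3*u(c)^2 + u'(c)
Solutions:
 u(c) = 1/(C1 + 3*c)


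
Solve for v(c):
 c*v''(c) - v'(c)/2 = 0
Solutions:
 v(c) = C1 + C2*c^(3/2)


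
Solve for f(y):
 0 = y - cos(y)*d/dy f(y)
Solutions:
 f(y) = C1 + Integral(y/cos(y), y)


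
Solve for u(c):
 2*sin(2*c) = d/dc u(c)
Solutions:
 u(c) = C1 - cos(2*c)


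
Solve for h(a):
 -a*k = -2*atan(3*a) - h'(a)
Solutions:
 h(a) = C1 + a^2*k/2 - 2*a*atan(3*a) + log(9*a^2 + 1)/3


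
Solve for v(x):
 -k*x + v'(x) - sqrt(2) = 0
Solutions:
 v(x) = C1 + k*x^2/2 + sqrt(2)*x


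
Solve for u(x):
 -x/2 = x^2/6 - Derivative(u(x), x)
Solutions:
 u(x) = C1 + x^3/18 + x^2/4


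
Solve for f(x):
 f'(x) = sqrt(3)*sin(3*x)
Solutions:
 f(x) = C1 - sqrt(3)*cos(3*x)/3


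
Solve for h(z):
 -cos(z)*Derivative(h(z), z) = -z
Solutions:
 h(z) = C1 + Integral(z/cos(z), z)


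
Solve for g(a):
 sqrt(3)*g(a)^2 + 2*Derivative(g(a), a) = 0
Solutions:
 g(a) = 2/(C1 + sqrt(3)*a)


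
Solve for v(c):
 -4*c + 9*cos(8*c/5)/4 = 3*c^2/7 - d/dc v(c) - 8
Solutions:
 v(c) = C1 + c^3/7 + 2*c^2 - 8*c - 45*sin(8*c/5)/32


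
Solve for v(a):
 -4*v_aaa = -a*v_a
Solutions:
 v(a) = C1 + Integral(C2*airyai(2^(1/3)*a/2) + C3*airybi(2^(1/3)*a/2), a)


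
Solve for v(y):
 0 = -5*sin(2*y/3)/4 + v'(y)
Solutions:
 v(y) = C1 - 15*cos(2*y/3)/8


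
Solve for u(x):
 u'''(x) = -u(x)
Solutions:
 u(x) = C3*exp(-x) + (C1*sin(sqrt(3)*x/2) + C2*cos(sqrt(3)*x/2))*exp(x/2)


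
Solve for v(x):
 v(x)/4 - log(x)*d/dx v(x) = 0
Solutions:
 v(x) = C1*exp(li(x)/4)


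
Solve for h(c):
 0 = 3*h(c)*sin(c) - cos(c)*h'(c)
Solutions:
 h(c) = C1/cos(c)^3


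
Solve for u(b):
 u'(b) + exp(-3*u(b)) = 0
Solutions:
 u(b) = log(C1 - 3*b)/3
 u(b) = log((-3^(1/3) - 3^(5/6)*I)*(C1 - b)^(1/3)/2)
 u(b) = log((-3^(1/3) + 3^(5/6)*I)*(C1 - b)^(1/3)/2)


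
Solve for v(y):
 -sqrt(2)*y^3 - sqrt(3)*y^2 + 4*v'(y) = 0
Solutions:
 v(y) = C1 + sqrt(2)*y^4/16 + sqrt(3)*y^3/12


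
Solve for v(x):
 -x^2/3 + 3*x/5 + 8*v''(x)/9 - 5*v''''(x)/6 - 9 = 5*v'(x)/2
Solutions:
 v(x) = C1 + C2*exp(x*(32*50^(1/3)/(sqrt(4018705) + 2025)^(1/3) + 20^(1/3)*(sqrt(4018705) + 2025)^(1/3))/60)*sin(sqrt(3)*x*(-20^(1/3)*(sqrt(4018705) + 2025)^(1/3) + 32*50^(1/3)/(sqrt(4018705) + 2025)^(1/3))/60) + C3*exp(x*(32*50^(1/3)/(sqrt(4018705) + 2025)^(1/3) + 20^(1/3)*(sqrt(4018705) + 2025)^(1/3))/60)*cos(sqrt(3)*x*(-20^(1/3)*(sqrt(4018705) + 2025)^(1/3) + 32*50^(1/3)/(sqrt(4018705) + 2025)^(1/3))/60) + C4*exp(-x*(32*50^(1/3)/(sqrt(4018705) + 2025)^(1/3) + 20^(1/3)*(sqrt(4018705) + 2025)^(1/3))/30) - 2*x^3/45 + 49*x^2/675 - 107782*x/30375


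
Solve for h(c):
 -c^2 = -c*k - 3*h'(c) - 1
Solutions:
 h(c) = C1 + c^3/9 - c^2*k/6 - c/3


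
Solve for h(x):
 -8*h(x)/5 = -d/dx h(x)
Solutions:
 h(x) = C1*exp(8*x/5)


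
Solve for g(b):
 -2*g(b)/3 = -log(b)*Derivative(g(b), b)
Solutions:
 g(b) = C1*exp(2*li(b)/3)


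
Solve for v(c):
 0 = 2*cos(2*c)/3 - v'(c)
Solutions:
 v(c) = C1 + sin(2*c)/3


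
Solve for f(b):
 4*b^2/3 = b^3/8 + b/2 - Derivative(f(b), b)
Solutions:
 f(b) = C1 + b^4/32 - 4*b^3/9 + b^2/4


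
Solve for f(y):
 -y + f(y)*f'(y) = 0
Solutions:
 f(y) = -sqrt(C1 + y^2)
 f(y) = sqrt(C1 + y^2)


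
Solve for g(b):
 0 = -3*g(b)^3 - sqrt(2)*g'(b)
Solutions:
 g(b) = -sqrt(-1/(C1 - 3*sqrt(2)*b))
 g(b) = sqrt(-1/(C1 - 3*sqrt(2)*b))


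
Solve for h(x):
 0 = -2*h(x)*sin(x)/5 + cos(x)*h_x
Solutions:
 h(x) = C1/cos(x)^(2/5)


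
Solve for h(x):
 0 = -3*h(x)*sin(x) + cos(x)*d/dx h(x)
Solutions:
 h(x) = C1/cos(x)^3


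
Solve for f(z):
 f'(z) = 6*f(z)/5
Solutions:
 f(z) = C1*exp(6*z/5)


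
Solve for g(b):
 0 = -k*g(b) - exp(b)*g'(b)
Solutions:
 g(b) = C1*exp(k*exp(-b))


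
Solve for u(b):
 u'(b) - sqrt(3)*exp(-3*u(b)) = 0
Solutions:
 u(b) = log(C1 + 3*sqrt(3)*b)/3
 u(b) = log((-3^(1/3) - 3^(5/6)*I)*(C1 + sqrt(3)*b)^(1/3)/2)
 u(b) = log((-3^(1/3) + 3^(5/6)*I)*(C1 + sqrt(3)*b)^(1/3)/2)


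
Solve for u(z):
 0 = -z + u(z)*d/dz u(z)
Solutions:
 u(z) = -sqrt(C1 + z^2)
 u(z) = sqrt(C1 + z^2)


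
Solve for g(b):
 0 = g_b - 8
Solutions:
 g(b) = C1 + 8*b


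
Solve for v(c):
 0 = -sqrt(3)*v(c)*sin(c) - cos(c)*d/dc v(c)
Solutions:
 v(c) = C1*cos(c)^(sqrt(3))


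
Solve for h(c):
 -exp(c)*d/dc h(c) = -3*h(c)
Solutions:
 h(c) = C1*exp(-3*exp(-c))


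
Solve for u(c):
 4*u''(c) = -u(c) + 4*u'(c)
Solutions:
 u(c) = (C1 + C2*c)*exp(c/2)


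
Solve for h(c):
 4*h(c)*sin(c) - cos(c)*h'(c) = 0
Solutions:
 h(c) = C1/cos(c)^4


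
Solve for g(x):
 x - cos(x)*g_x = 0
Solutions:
 g(x) = C1 + Integral(x/cos(x), x)


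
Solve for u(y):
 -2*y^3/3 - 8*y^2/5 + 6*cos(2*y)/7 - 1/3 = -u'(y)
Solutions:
 u(y) = C1 + y^4/6 + 8*y^3/15 + y/3 - 3*sin(2*y)/7


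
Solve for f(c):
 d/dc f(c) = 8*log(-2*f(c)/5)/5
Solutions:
 -5*Integral(1/(log(-_y) - log(5) + log(2)), (_y, f(c)))/8 = C1 - c


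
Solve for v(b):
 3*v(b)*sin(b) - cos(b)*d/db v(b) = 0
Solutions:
 v(b) = C1/cos(b)^3


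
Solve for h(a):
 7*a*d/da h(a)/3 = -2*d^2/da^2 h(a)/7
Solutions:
 h(a) = C1 + C2*erf(7*sqrt(3)*a/6)


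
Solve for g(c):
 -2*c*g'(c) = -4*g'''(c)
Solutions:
 g(c) = C1 + Integral(C2*airyai(2^(2/3)*c/2) + C3*airybi(2^(2/3)*c/2), c)


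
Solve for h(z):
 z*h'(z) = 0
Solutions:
 h(z) = C1


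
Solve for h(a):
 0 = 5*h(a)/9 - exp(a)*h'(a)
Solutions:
 h(a) = C1*exp(-5*exp(-a)/9)


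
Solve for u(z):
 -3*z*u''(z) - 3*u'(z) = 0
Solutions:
 u(z) = C1 + C2*log(z)


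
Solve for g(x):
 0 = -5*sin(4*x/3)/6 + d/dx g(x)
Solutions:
 g(x) = C1 - 5*cos(4*x/3)/8


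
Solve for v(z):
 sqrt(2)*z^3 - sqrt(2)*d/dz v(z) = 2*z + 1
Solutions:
 v(z) = C1 + z^4/4 - sqrt(2)*z^2/2 - sqrt(2)*z/2


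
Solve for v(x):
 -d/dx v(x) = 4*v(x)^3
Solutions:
 v(x) = -sqrt(2)*sqrt(-1/(C1 - 4*x))/2
 v(x) = sqrt(2)*sqrt(-1/(C1 - 4*x))/2


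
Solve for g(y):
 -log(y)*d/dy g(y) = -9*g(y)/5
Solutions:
 g(y) = C1*exp(9*li(y)/5)


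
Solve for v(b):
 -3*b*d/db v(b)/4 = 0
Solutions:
 v(b) = C1


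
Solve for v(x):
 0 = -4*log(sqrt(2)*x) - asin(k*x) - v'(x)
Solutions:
 v(x) = C1 - 4*x*log(x) - 2*x*log(2) + 4*x - Piecewise((x*asin(k*x) + sqrt(-k^2*x^2 + 1)/k, Ne(k, 0)), (0, True))


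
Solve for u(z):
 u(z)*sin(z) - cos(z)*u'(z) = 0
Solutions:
 u(z) = C1/cos(z)


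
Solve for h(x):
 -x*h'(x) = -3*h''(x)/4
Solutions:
 h(x) = C1 + C2*erfi(sqrt(6)*x/3)


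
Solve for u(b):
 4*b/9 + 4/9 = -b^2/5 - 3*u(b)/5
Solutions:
 u(b) = -b^2/3 - 20*b/27 - 20/27


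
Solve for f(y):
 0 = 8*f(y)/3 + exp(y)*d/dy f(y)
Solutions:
 f(y) = C1*exp(8*exp(-y)/3)


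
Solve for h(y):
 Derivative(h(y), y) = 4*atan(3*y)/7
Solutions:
 h(y) = C1 + 4*y*atan(3*y)/7 - 2*log(9*y^2 + 1)/21


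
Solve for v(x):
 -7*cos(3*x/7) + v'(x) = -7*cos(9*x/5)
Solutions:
 v(x) = C1 + 49*sin(3*x/7)/3 - 35*sin(9*x/5)/9


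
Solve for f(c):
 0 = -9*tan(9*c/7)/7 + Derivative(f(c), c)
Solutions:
 f(c) = C1 - log(cos(9*c/7))


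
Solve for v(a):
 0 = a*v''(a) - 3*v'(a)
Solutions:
 v(a) = C1 + C2*a^4


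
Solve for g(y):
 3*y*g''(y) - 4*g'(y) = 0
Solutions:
 g(y) = C1 + C2*y^(7/3)


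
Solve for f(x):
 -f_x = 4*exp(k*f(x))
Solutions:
 f(x) = Piecewise((log(1/(C1*k + 4*k*x))/k, Ne(k, 0)), (nan, True))
 f(x) = Piecewise((C1 - 4*x, Eq(k, 0)), (nan, True))


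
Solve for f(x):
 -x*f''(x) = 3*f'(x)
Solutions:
 f(x) = C1 + C2/x^2


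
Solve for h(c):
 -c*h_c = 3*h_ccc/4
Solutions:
 h(c) = C1 + Integral(C2*airyai(-6^(2/3)*c/3) + C3*airybi(-6^(2/3)*c/3), c)


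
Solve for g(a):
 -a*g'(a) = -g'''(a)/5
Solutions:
 g(a) = C1 + Integral(C2*airyai(5^(1/3)*a) + C3*airybi(5^(1/3)*a), a)


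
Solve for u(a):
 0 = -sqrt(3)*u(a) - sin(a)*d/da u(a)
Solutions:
 u(a) = C1*(cos(a) + 1)^(sqrt(3)/2)/(cos(a) - 1)^(sqrt(3)/2)


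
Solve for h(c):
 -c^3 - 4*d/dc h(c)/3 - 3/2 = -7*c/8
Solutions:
 h(c) = C1 - 3*c^4/16 + 21*c^2/64 - 9*c/8


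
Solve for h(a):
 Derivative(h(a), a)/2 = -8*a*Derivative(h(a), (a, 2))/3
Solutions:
 h(a) = C1 + C2*a^(13/16)


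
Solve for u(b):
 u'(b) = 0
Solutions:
 u(b) = C1


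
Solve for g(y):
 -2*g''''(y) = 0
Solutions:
 g(y) = C1 + C2*y + C3*y^2 + C4*y^3


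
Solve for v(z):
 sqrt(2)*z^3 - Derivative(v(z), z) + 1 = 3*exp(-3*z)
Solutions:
 v(z) = C1 + sqrt(2)*z^4/4 + z + exp(-3*z)


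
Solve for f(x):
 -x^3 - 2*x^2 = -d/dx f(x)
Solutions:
 f(x) = C1 + x^4/4 + 2*x^3/3


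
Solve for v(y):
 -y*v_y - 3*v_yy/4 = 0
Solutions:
 v(y) = C1 + C2*erf(sqrt(6)*y/3)


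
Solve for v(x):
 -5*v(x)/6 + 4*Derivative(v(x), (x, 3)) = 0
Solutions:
 v(x) = C3*exp(3^(2/3)*5^(1/3)*x/6) + (C1*sin(3^(1/6)*5^(1/3)*x/4) + C2*cos(3^(1/6)*5^(1/3)*x/4))*exp(-3^(2/3)*5^(1/3)*x/12)


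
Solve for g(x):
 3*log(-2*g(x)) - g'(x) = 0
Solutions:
 -Integral(1/(log(-_y) + log(2)), (_y, g(x)))/3 = C1 - x


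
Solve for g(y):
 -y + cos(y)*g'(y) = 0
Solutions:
 g(y) = C1 + Integral(y/cos(y), y)


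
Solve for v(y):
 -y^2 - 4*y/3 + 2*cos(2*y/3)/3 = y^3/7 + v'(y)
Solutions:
 v(y) = C1 - y^4/28 - y^3/3 - 2*y^2/3 + sin(2*y/3)


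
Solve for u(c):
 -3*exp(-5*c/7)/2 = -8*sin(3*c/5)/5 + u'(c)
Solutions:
 u(c) = C1 - 8*cos(3*c/5)/3 + 21*exp(-5*c/7)/10


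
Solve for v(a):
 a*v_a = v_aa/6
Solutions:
 v(a) = C1 + C2*erfi(sqrt(3)*a)


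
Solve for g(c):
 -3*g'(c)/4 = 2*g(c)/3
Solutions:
 g(c) = C1*exp(-8*c/9)


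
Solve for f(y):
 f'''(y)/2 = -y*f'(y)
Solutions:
 f(y) = C1 + Integral(C2*airyai(-2^(1/3)*y) + C3*airybi(-2^(1/3)*y), y)


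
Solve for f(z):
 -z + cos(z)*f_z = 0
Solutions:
 f(z) = C1 + Integral(z/cos(z), z)


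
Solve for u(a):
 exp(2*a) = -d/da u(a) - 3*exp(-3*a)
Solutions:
 u(a) = C1 - exp(2*a)/2 + exp(-3*a)


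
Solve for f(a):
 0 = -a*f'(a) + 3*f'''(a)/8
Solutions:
 f(a) = C1 + Integral(C2*airyai(2*3^(2/3)*a/3) + C3*airybi(2*3^(2/3)*a/3), a)


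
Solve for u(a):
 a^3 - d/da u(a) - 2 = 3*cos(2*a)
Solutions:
 u(a) = C1 + a^4/4 - 2*a - 3*sin(2*a)/2


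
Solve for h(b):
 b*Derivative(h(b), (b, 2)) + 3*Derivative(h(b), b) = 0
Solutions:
 h(b) = C1 + C2/b^2


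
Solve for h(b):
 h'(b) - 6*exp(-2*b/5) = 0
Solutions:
 h(b) = C1 - 15*exp(-2*b/5)


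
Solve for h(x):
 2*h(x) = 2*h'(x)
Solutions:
 h(x) = C1*exp(x)


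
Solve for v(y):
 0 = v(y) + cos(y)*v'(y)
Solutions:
 v(y) = C1*sqrt(sin(y) - 1)/sqrt(sin(y) + 1)


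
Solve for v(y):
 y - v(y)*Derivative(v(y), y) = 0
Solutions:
 v(y) = -sqrt(C1 + y^2)
 v(y) = sqrt(C1 + y^2)


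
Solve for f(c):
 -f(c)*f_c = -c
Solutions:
 f(c) = -sqrt(C1 + c^2)
 f(c) = sqrt(C1 + c^2)


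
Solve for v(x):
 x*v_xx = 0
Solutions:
 v(x) = C1 + C2*x


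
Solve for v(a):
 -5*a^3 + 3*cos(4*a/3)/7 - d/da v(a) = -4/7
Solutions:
 v(a) = C1 - 5*a^4/4 + 4*a/7 + 9*sin(4*a/3)/28


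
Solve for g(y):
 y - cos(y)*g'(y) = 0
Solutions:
 g(y) = C1 + Integral(y/cos(y), y)


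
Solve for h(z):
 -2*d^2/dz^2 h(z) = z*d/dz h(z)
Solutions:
 h(z) = C1 + C2*erf(z/2)


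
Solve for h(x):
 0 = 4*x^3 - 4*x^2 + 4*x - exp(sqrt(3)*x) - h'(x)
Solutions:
 h(x) = C1 + x^4 - 4*x^3/3 + 2*x^2 - sqrt(3)*exp(sqrt(3)*x)/3


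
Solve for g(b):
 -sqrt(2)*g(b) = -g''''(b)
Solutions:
 g(b) = C1*exp(-2^(1/8)*b) + C2*exp(2^(1/8)*b) + C3*sin(2^(1/8)*b) + C4*cos(2^(1/8)*b)


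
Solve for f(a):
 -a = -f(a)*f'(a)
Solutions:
 f(a) = -sqrt(C1 + a^2)
 f(a) = sqrt(C1 + a^2)


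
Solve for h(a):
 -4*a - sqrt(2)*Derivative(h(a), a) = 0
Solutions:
 h(a) = C1 - sqrt(2)*a^2


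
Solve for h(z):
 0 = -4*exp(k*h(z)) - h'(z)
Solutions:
 h(z) = Piecewise((log(1/(C1*k + 4*k*z))/k, Ne(k, 0)), (nan, True))
 h(z) = Piecewise((C1 - 4*z, Eq(k, 0)), (nan, True))


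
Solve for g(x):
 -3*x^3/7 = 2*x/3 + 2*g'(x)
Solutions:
 g(x) = C1 - 3*x^4/56 - x^2/6


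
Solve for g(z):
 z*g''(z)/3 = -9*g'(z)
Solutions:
 g(z) = C1 + C2/z^26


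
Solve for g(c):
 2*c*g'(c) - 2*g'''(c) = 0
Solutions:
 g(c) = C1 + Integral(C2*airyai(c) + C3*airybi(c), c)


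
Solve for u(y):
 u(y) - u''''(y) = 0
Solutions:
 u(y) = C1*exp(-y) + C2*exp(y) + C3*sin(y) + C4*cos(y)


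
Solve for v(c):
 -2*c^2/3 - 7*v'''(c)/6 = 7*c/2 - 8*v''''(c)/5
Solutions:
 v(c) = C1 + C2*c + C3*c^2 + C4*exp(35*c/48) - c^5/105 - 373*c^4/1960 - 8952*c^3/8575


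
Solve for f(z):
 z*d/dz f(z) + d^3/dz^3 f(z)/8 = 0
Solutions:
 f(z) = C1 + Integral(C2*airyai(-2*z) + C3*airybi(-2*z), z)


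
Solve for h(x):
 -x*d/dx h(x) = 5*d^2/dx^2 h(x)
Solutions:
 h(x) = C1 + C2*erf(sqrt(10)*x/10)


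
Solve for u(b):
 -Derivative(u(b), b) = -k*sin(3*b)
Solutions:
 u(b) = C1 - k*cos(3*b)/3


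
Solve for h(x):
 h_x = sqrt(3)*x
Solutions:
 h(x) = C1 + sqrt(3)*x^2/2


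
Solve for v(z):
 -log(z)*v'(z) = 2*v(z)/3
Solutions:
 v(z) = C1*exp(-2*li(z)/3)


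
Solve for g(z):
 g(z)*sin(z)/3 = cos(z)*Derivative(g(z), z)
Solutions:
 g(z) = C1/cos(z)^(1/3)


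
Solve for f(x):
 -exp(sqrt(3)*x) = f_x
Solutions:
 f(x) = C1 - sqrt(3)*exp(sqrt(3)*x)/3


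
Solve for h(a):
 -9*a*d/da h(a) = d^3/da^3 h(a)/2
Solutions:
 h(a) = C1 + Integral(C2*airyai(-18^(1/3)*a) + C3*airybi(-18^(1/3)*a), a)


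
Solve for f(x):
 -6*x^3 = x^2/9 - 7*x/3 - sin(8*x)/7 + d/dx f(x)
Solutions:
 f(x) = C1 - 3*x^4/2 - x^3/27 + 7*x^2/6 - cos(8*x)/56


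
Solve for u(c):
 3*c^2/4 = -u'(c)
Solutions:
 u(c) = C1 - c^3/4


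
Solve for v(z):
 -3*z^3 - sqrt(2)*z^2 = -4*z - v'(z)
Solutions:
 v(z) = C1 + 3*z^4/4 + sqrt(2)*z^3/3 - 2*z^2


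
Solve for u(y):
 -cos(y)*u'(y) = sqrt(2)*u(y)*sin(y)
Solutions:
 u(y) = C1*cos(y)^(sqrt(2))


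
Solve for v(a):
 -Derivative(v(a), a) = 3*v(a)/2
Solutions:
 v(a) = C1*exp(-3*a/2)


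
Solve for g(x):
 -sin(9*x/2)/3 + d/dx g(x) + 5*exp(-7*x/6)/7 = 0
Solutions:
 g(x) = C1 - 2*cos(9*x/2)/27 + 30*exp(-7*x/6)/49


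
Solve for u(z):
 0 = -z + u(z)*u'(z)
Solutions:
 u(z) = -sqrt(C1 + z^2)
 u(z) = sqrt(C1 + z^2)


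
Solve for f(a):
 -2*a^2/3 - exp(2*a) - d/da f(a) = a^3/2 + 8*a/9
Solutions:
 f(a) = C1 - a^4/8 - 2*a^3/9 - 4*a^2/9 - exp(2*a)/2


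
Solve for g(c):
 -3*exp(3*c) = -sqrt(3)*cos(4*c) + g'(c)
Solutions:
 g(c) = C1 - exp(3*c) + sqrt(3)*sin(4*c)/4


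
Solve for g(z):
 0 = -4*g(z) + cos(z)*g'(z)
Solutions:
 g(z) = C1*(sin(z)^2 + 2*sin(z) + 1)/(sin(z)^2 - 2*sin(z) + 1)


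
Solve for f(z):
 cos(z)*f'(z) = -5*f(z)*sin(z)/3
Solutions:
 f(z) = C1*cos(z)^(5/3)


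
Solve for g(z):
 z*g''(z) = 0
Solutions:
 g(z) = C1 + C2*z


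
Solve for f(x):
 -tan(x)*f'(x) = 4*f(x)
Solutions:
 f(x) = C1/sin(x)^4


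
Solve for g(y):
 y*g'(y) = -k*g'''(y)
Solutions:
 g(y) = C1 + Integral(C2*airyai(y*(-1/k)^(1/3)) + C3*airybi(y*(-1/k)^(1/3)), y)


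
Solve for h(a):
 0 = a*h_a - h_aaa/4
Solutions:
 h(a) = C1 + Integral(C2*airyai(2^(2/3)*a) + C3*airybi(2^(2/3)*a), a)


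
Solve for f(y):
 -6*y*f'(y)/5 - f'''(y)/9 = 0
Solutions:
 f(y) = C1 + Integral(C2*airyai(-3*2^(1/3)*5^(2/3)*y/5) + C3*airybi(-3*2^(1/3)*5^(2/3)*y/5), y)


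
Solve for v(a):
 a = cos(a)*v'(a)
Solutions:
 v(a) = C1 + Integral(a/cos(a), a)


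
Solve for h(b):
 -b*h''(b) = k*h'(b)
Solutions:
 h(b) = C1 + b^(1 - re(k))*(C2*sin(log(b)*Abs(im(k))) + C3*cos(log(b)*im(k)))


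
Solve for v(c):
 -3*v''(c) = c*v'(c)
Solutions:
 v(c) = C1 + C2*erf(sqrt(6)*c/6)


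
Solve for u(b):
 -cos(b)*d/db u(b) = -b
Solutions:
 u(b) = C1 + Integral(b/cos(b), b)


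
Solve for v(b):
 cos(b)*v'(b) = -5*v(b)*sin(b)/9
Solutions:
 v(b) = C1*cos(b)^(5/9)


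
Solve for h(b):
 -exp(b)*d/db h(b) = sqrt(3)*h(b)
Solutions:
 h(b) = C1*exp(sqrt(3)*exp(-b))


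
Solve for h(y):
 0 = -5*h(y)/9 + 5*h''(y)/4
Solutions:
 h(y) = C1*exp(-2*y/3) + C2*exp(2*y/3)


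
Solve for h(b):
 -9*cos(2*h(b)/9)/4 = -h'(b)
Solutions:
 -9*b/4 - 9*log(sin(2*h(b)/9) - 1)/4 + 9*log(sin(2*h(b)/9) + 1)/4 = C1


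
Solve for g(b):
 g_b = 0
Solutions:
 g(b) = C1


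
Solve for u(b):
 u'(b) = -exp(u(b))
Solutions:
 u(b) = log(1/(C1 + b))


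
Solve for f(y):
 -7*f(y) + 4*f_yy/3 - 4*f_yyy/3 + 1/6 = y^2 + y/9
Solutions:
 f(y) = C1*exp(y*(4/(9*sqrt(3857) + 559)^(1/3) + 4 + (9*sqrt(3857) + 559)^(1/3))/12)*sin(sqrt(3)*y*(-(9*sqrt(3857) + 559)^(1/3) + 4/(9*sqrt(3857) + 559)^(1/3))/12) + C2*exp(y*(4/(9*sqrt(3857) + 559)^(1/3) + 4 + (9*sqrt(3857) + 559)^(1/3))/12)*cos(sqrt(3)*y*(-(9*sqrt(3857) + 559)^(1/3) + 4/(9*sqrt(3857) + 559)^(1/3))/12) + C3*exp(y*(-(9*sqrt(3857) + 559)^(1/3) - 4/(9*sqrt(3857) + 559)^(1/3) + 2)/6) - y^2/7 - y/63 - 3/98


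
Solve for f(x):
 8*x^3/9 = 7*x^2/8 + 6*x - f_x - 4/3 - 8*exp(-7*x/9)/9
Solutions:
 f(x) = C1 - 2*x^4/9 + 7*x^3/24 + 3*x^2 - 4*x/3 + 8*exp(-7*x/9)/7


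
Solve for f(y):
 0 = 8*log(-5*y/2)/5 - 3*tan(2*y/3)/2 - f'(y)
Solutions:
 f(y) = C1 + 8*y*log(-y)/5 - 8*y/5 - 8*y*log(2)/5 + 8*y*log(5)/5 + 9*log(cos(2*y/3))/4


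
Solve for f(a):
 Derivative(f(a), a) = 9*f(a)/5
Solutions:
 f(a) = C1*exp(9*a/5)


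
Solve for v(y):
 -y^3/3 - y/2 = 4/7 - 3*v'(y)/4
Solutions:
 v(y) = C1 + y^4/9 + y^2/3 + 16*y/21


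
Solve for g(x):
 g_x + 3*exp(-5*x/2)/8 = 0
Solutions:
 g(x) = C1 + 3*exp(-5*x/2)/20


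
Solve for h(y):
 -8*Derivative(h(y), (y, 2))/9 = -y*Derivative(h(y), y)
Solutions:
 h(y) = C1 + C2*erfi(3*y/4)


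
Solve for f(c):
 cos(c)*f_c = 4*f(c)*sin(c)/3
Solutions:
 f(c) = C1/cos(c)^(4/3)


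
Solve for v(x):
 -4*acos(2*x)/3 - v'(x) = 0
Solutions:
 v(x) = C1 - 4*x*acos(2*x)/3 + 2*sqrt(1 - 4*x^2)/3


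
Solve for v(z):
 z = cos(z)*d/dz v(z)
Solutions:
 v(z) = C1 + Integral(z/cos(z), z)


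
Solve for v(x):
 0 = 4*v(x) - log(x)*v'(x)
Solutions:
 v(x) = C1*exp(4*li(x))


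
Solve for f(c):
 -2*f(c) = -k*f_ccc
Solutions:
 f(c) = C1*exp(2^(1/3)*c*(1/k)^(1/3)) + C2*exp(2^(1/3)*c*(-1 + sqrt(3)*I)*(1/k)^(1/3)/2) + C3*exp(-2^(1/3)*c*(1 + sqrt(3)*I)*(1/k)^(1/3)/2)


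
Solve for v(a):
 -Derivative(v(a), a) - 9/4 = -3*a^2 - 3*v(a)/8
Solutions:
 v(a) = C1*exp(3*a/8) - 8*a^2 - 128*a/3 - 970/9


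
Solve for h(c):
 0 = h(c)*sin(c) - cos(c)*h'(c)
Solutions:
 h(c) = C1/cos(c)


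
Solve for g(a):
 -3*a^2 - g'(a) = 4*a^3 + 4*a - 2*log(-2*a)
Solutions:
 g(a) = C1 - a^4 - a^3 - 2*a^2 + 2*a*log(-a) + 2*a*(-1 + log(2))


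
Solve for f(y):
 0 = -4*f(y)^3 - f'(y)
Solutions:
 f(y) = -sqrt(2)*sqrt(-1/(C1 - 4*y))/2
 f(y) = sqrt(2)*sqrt(-1/(C1 - 4*y))/2


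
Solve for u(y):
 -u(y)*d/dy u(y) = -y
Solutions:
 u(y) = -sqrt(C1 + y^2)
 u(y) = sqrt(C1 + y^2)


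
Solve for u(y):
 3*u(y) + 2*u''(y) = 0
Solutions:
 u(y) = C1*sin(sqrt(6)*y/2) + C2*cos(sqrt(6)*y/2)


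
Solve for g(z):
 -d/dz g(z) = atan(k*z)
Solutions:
 g(z) = C1 - Piecewise((z*atan(k*z) - log(k^2*z^2 + 1)/(2*k), Ne(k, 0)), (0, True))


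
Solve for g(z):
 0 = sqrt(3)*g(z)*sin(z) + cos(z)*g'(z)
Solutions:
 g(z) = C1*cos(z)^(sqrt(3))


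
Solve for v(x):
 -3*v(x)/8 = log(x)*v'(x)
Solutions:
 v(x) = C1*exp(-3*li(x)/8)


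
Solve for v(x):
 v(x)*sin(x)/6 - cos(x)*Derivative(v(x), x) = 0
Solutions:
 v(x) = C1/cos(x)^(1/6)


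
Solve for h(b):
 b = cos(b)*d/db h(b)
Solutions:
 h(b) = C1 + Integral(b/cos(b), b)


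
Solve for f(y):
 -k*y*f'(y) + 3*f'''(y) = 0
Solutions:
 f(y) = C1 + Integral(C2*airyai(3^(2/3)*k^(1/3)*y/3) + C3*airybi(3^(2/3)*k^(1/3)*y/3), y)


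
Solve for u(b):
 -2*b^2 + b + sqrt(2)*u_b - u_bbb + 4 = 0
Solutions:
 u(b) = C1 + C2*exp(-2^(1/4)*b) + C3*exp(2^(1/4)*b) + sqrt(2)*b^3/3 - sqrt(2)*b^2/4 - 2*sqrt(2)*b + 2*b


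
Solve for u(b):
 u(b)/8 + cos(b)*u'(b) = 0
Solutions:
 u(b) = C1*(sin(b) - 1)^(1/16)/(sin(b) + 1)^(1/16)


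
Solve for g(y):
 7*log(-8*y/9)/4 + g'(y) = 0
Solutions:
 g(y) = C1 - 7*y*log(-y)/4 + 7*y*(-3*log(2) + 1 + 2*log(3))/4


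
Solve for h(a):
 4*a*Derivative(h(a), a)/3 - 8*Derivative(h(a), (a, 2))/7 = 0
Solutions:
 h(a) = C1 + C2*erfi(sqrt(21)*a/6)


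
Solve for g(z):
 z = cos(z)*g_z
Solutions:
 g(z) = C1 + Integral(z/cos(z), z)


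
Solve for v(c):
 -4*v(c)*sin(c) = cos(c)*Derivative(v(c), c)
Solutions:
 v(c) = C1*cos(c)^4


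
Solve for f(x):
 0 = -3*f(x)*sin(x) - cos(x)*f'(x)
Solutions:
 f(x) = C1*cos(x)^3


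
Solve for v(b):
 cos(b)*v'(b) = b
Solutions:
 v(b) = C1 + Integral(b/cos(b), b)


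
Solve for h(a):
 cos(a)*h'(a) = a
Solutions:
 h(a) = C1 + Integral(a/cos(a), a)


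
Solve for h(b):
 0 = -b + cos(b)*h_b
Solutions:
 h(b) = C1 + Integral(b/cos(b), b)


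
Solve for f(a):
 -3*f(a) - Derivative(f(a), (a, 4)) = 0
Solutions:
 f(a) = (C1*sin(sqrt(2)*3^(1/4)*a/2) + C2*cos(sqrt(2)*3^(1/4)*a/2))*exp(-sqrt(2)*3^(1/4)*a/2) + (C3*sin(sqrt(2)*3^(1/4)*a/2) + C4*cos(sqrt(2)*3^(1/4)*a/2))*exp(sqrt(2)*3^(1/4)*a/2)


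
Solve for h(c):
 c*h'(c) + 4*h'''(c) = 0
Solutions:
 h(c) = C1 + Integral(C2*airyai(-2^(1/3)*c/2) + C3*airybi(-2^(1/3)*c/2), c)


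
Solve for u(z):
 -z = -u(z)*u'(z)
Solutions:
 u(z) = -sqrt(C1 + z^2)
 u(z) = sqrt(C1 + z^2)


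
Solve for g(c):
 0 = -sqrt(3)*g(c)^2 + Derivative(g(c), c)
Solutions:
 g(c) = -1/(C1 + sqrt(3)*c)


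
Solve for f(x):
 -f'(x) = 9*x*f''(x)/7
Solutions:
 f(x) = C1 + C2*x^(2/9)


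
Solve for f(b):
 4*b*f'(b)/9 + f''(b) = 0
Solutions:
 f(b) = C1 + C2*erf(sqrt(2)*b/3)


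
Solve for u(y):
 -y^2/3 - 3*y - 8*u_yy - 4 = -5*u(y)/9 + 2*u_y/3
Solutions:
 u(y) = C1*exp(y*(-1 + sqrt(41))/24) + C2*exp(-y*(1 + sqrt(41))/24) + 3*y^2/5 + 171*y/25 + 4086/125


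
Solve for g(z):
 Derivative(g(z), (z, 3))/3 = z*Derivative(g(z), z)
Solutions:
 g(z) = C1 + Integral(C2*airyai(3^(1/3)*z) + C3*airybi(3^(1/3)*z), z)


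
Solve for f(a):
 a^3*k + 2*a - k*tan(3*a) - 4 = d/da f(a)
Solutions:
 f(a) = C1 + a^4*k/4 + a^2 - 4*a + k*log(cos(3*a))/3


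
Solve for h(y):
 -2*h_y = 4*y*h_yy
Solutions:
 h(y) = C1 + C2*sqrt(y)


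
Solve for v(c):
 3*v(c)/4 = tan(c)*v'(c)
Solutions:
 v(c) = C1*sin(c)^(3/4)


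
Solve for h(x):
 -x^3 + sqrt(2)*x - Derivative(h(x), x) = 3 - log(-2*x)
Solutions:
 h(x) = C1 - x^4/4 + sqrt(2)*x^2/2 + x*log(-x) + x*(-4 + log(2))


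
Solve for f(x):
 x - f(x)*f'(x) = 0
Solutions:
 f(x) = -sqrt(C1 + x^2)
 f(x) = sqrt(C1 + x^2)


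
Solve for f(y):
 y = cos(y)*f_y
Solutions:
 f(y) = C1 + Integral(y/cos(y), y)


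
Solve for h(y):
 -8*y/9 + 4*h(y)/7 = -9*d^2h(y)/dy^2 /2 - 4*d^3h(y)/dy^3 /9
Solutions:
 h(y) = C1*exp(y*(-378 + 1701*21^(1/3)/(16*sqrt(30874) + 15565)^(1/3) + 21^(2/3)*(16*sqrt(30874) + 15565)^(1/3))/112)*sin(3*3^(1/6)*7^(1/3)*y*(-7^(1/3)*(16*sqrt(30874) + 15565)^(1/3) + 567*3^(2/3)/(16*sqrt(30874) + 15565)^(1/3))/112) + C2*exp(y*(-378 + 1701*21^(1/3)/(16*sqrt(30874) + 15565)^(1/3) + 21^(2/3)*(16*sqrt(30874) + 15565)^(1/3))/112)*cos(3*3^(1/6)*7^(1/3)*y*(-7^(1/3)*(16*sqrt(30874) + 15565)^(1/3) + 567*3^(2/3)/(16*sqrt(30874) + 15565)^(1/3))/112) + C3*exp(-y*(1701*21^(1/3)/(16*sqrt(30874) + 15565)^(1/3) + 189 + 21^(2/3)*(16*sqrt(30874) + 15565)^(1/3))/56) + 14*y/9


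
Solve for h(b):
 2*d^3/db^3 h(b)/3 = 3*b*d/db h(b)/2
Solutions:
 h(b) = C1 + Integral(C2*airyai(2^(1/3)*3^(2/3)*b/2) + C3*airybi(2^(1/3)*3^(2/3)*b/2), b)


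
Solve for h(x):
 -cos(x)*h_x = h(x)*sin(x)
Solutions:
 h(x) = C1*cos(x)


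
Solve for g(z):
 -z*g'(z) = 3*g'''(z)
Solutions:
 g(z) = C1 + Integral(C2*airyai(-3^(2/3)*z/3) + C3*airybi(-3^(2/3)*z/3), z)


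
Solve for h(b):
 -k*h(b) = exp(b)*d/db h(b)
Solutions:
 h(b) = C1*exp(k*exp(-b))


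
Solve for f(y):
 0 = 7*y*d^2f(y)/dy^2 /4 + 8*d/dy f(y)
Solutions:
 f(y) = C1 + C2/y^(25/7)


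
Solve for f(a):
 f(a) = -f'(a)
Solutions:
 f(a) = C1*exp(-a)


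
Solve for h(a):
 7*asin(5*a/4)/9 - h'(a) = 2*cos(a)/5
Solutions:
 h(a) = C1 + 7*a*asin(5*a/4)/9 + 7*sqrt(16 - 25*a^2)/45 - 2*sin(a)/5


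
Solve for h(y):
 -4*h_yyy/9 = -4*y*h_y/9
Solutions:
 h(y) = C1 + Integral(C2*airyai(y) + C3*airybi(y), y)


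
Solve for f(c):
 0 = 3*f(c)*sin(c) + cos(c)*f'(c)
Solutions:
 f(c) = C1*cos(c)^3


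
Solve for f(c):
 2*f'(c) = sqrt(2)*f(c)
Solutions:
 f(c) = C1*exp(sqrt(2)*c/2)


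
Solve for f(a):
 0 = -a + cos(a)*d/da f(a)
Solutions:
 f(a) = C1 + Integral(a/cos(a), a)


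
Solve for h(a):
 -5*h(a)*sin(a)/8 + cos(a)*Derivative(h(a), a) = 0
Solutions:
 h(a) = C1/cos(a)^(5/8)


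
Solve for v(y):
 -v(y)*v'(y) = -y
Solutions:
 v(y) = -sqrt(C1 + y^2)
 v(y) = sqrt(C1 + y^2)


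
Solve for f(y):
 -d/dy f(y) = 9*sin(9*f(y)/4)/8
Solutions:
 9*y/8 + 2*log(cos(9*f(y)/4) - 1)/9 - 2*log(cos(9*f(y)/4) + 1)/9 = C1


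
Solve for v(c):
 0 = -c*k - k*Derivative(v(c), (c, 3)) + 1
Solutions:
 v(c) = C1 + C2*c + C3*c^2 - c^4/24 + c^3/(6*k)


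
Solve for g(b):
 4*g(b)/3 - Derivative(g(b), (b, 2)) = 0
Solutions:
 g(b) = C1*exp(-2*sqrt(3)*b/3) + C2*exp(2*sqrt(3)*b/3)


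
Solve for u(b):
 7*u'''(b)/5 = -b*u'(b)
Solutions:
 u(b) = C1 + Integral(C2*airyai(-5^(1/3)*7^(2/3)*b/7) + C3*airybi(-5^(1/3)*7^(2/3)*b/7), b)


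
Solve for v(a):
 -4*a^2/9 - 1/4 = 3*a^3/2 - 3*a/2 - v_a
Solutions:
 v(a) = C1 + 3*a^4/8 + 4*a^3/27 - 3*a^2/4 + a/4


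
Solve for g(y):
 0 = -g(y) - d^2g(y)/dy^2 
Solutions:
 g(y) = C1*sin(y) + C2*cos(y)


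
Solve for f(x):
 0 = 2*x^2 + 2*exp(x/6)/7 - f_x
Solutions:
 f(x) = C1 + 2*x^3/3 + 12*exp(x/6)/7


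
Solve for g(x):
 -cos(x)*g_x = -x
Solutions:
 g(x) = C1 + Integral(x/cos(x), x)


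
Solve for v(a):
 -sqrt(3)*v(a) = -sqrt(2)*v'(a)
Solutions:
 v(a) = C1*exp(sqrt(6)*a/2)


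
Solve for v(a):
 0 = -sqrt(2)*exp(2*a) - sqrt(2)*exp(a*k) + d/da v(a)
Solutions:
 v(a) = C1 + sqrt(2)*exp(2*a)/2 + sqrt(2)*exp(a*k)/k


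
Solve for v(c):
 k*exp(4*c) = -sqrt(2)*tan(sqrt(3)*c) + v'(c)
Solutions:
 v(c) = C1 + k*exp(4*c)/4 - sqrt(6)*log(cos(sqrt(3)*c))/3


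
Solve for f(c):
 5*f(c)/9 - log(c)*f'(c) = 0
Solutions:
 f(c) = C1*exp(5*li(c)/9)


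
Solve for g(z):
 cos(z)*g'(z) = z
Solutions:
 g(z) = C1 + Integral(z/cos(z), z)


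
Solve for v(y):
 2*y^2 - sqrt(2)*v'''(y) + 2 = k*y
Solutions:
 v(y) = C1 + C2*y + C3*y^2 - sqrt(2)*k*y^4/48 + sqrt(2)*y^5/60 + sqrt(2)*y^3/6


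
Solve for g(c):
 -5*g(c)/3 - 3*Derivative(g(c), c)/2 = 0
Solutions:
 g(c) = C1*exp(-10*c/9)


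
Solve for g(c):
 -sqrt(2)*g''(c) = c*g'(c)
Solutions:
 g(c) = C1 + C2*erf(2^(1/4)*c/2)


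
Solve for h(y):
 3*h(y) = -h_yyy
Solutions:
 h(y) = C3*exp(-3^(1/3)*y) + (C1*sin(3^(5/6)*y/2) + C2*cos(3^(5/6)*y/2))*exp(3^(1/3)*y/2)


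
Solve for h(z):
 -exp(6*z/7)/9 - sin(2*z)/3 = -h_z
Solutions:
 h(z) = C1 + 7*exp(6*z/7)/54 - cos(2*z)/6


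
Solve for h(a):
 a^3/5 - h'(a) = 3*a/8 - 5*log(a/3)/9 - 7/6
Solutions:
 h(a) = C1 + a^4/20 - 3*a^2/16 + 5*a*log(a)/9 - 5*a*log(3)/9 + 11*a/18


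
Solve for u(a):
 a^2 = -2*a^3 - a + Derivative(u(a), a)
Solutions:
 u(a) = C1 + a^4/2 + a^3/3 + a^2/2


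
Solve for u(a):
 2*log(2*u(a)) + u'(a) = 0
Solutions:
 Integral(1/(log(_y) + log(2)), (_y, u(a)))/2 = C1 - a


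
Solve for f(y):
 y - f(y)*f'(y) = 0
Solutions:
 f(y) = -sqrt(C1 + y^2)
 f(y) = sqrt(C1 + y^2)


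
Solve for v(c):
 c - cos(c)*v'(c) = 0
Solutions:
 v(c) = C1 + Integral(c/cos(c), c)


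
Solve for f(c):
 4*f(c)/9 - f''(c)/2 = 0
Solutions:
 f(c) = C1*exp(-2*sqrt(2)*c/3) + C2*exp(2*sqrt(2)*c/3)


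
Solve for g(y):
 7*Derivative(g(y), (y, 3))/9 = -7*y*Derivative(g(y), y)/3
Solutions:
 g(y) = C1 + Integral(C2*airyai(-3^(1/3)*y) + C3*airybi(-3^(1/3)*y), y)


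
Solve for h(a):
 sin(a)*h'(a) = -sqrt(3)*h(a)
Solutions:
 h(a) = C1*(cos(a) + 1)^(sqrt(3)/2)/(cos(a) - 1)^(sqrt(3)/2)


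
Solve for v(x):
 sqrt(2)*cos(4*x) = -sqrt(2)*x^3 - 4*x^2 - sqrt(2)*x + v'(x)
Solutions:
 v(x) = C1 + sqrt(2)*x^4/4 + 4*x^3/3 + sqrt(2)*x^2/2 + sqrt(2)*sin(4*x)/4


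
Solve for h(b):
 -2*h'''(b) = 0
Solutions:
 h(b) = C1 + C2*b + C3*b^2


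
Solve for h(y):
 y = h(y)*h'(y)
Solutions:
 h(y) = -sqrt(C1 + y^2)
 h(y) = sqrt(C1 + y^2)


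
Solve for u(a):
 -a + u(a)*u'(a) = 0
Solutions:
 u(a) = -sqrt(C1 + a^2)
 u(a) = sqrt(C1 + a^2)


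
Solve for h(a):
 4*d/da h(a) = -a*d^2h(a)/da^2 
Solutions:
 h(a) = C1 + C2/a^3


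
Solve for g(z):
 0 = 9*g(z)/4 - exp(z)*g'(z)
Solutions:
 g(z) = C1*exp(-9*exp(-z)/4)


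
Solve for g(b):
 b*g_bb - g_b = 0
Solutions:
 g(b) = C1 + C2*b^2


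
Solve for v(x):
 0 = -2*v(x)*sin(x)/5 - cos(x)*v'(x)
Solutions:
 v(x) = C1*cos(x)^(2/5)


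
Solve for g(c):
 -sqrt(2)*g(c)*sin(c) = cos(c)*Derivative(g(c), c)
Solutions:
 g(c) = C1*cos(c)^(sqrt(2))


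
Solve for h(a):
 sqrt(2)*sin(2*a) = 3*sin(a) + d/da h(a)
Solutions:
 h(a) = C1 + sqrt(2)*sin(a)^2 + 3*cos(a)


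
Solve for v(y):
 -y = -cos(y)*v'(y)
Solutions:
 v(y) = C1 + Integral(y/cos(y), y)


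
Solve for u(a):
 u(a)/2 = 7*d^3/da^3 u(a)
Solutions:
 u(a) = C3*exp(14^(2/3)*a/14) + (C1*sin(14^(2/3)*sqrt(3)*a/28) + C2*cos(14^(2/3)*sqrt(3)*a/28))*exp(-14^(2/3)*a/28)


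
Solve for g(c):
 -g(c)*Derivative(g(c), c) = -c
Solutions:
 g(c) = -sqrt(C1 + c^2)
 g(c) = sqrt(C1 + c^2)


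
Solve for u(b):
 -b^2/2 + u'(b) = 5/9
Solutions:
 u(b) = C1 + b^3/6 + 5*b/9


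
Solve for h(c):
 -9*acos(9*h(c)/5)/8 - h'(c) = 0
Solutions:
 Integral(1/acos(9*_y/5), (_y, h(c))) = C1 - 9*c/8


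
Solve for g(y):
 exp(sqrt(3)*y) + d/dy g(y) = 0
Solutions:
 g(y) = C1 - sqrt(3)*exp(sqrt(3)*y)/3
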